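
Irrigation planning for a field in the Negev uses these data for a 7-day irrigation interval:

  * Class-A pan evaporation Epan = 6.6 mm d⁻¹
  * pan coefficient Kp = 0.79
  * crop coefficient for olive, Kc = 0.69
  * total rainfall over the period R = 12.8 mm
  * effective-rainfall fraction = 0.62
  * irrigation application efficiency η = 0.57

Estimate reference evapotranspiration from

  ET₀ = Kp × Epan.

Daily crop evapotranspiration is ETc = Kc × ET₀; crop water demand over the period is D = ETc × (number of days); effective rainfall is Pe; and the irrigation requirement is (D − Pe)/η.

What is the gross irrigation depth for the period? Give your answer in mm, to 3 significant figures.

ET₀ = 0.79 × 6.6 = 5.2140 mm/d
ETc = Kc × ET₀ = 0.69 × 5.2140 = 3.5977 mm/d
Crop demand D = ETc × 7 d = 3.5977 × 7 = 25.184 mm
Pe = 0.62 × 12.8 = 7.936 mm
D − Pe = 25.184 − 7.936 = 17.248 mm
Gross irrigation = 17.248 / 0.57 = 30.260 mm

30.3 mm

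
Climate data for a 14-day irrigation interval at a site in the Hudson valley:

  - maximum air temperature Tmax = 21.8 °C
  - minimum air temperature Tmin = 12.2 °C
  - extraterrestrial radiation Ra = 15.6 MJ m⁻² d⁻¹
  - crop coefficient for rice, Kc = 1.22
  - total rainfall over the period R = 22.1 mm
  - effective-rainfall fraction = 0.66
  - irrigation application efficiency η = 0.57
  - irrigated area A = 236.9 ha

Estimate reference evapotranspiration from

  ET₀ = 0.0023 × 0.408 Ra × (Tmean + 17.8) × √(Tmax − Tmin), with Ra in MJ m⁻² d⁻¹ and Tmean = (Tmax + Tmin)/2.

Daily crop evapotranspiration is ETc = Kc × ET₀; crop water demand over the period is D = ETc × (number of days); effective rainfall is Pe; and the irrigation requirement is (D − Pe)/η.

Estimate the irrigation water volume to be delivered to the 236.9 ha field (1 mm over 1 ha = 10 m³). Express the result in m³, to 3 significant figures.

51400 m³

Tmean = (21.8 + 12.2)/2 = 17.00 °C
0.408 Ra = 0.408 × 15.6 = 6.3648 mm/d equivalent
ET₀ = 0.0023 × 6.3648 × (17.00 + 17.8) × √9.6 = 0.0023 × 6.3648 × 34.80 × 3.0984 = 1.5784 mm/d
ETc = Kc × ET₀ = 1.22 × 1.5784 = 1.9256 mm/d
Crop demand D = ETc × 14 d = 1.9256 × 14 = 26.958 mm
Pe = 0.66 × 22.1 = 14.586 mm
D − Pe = 26.958 − 14.586 = 12.372 mm
Gross irrigation = 12.372 / 0.57 = 21.705 mm
Volume = 21.705 mm × 236.9 ha × 10 = 51419.1 m³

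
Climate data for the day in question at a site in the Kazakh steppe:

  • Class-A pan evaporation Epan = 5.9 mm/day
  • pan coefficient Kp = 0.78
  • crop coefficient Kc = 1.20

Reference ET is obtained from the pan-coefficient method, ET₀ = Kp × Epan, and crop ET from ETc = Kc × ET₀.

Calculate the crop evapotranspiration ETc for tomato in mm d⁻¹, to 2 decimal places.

ET₀ = 0.78 × 5.9 = 4.6020 mm/d
ETc = Kc × ET₀ = 1.20 × 4.6020 = 5.5224 mm/d

5.52 mm d⁻¹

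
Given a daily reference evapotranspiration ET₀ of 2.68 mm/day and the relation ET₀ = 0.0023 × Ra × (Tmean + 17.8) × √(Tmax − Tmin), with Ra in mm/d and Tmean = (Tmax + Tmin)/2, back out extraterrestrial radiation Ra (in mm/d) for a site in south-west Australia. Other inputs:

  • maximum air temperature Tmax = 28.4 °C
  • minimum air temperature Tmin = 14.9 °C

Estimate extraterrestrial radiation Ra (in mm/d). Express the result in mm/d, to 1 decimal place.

8.0 mm/d

Tmean = 21.65 °C; √ΔT = 3.6742
Ra = ET₀ / [0.0023 × (Tmean+17.8) × √ΔT] = 2.68 / (0.0023 × 39.45 × 3.6742) = 8.039 mm/d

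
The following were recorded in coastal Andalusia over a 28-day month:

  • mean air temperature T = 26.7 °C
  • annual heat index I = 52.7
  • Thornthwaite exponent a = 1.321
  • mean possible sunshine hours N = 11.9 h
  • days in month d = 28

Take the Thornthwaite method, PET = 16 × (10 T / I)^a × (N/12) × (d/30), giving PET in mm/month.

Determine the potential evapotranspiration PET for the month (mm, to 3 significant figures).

126 mm

10T/I = 10 × 26.7 / 52.7 = 5.0664
(10T/I)^a = 5.0664^1.321 = 8.5292
Uncorrected PET = 16 × 8.5292 = 136.467 mm
Correction = (N/12)(d/30) = (11.9/12)(28/30) = 0.9256
PET = 136.467 × 0.9256 = 126.314 mm/month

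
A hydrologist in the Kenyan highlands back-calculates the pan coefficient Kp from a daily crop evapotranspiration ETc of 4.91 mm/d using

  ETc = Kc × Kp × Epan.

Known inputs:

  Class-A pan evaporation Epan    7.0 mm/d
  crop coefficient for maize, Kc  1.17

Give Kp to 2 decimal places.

0.60

ETc = Kc × Kp × Epan  ⇒  Kp = ETc / (Kc × Epan)
Kp = 4.91 / (1.17 × 7.0) = 4.91 / 8.190 = 0.5995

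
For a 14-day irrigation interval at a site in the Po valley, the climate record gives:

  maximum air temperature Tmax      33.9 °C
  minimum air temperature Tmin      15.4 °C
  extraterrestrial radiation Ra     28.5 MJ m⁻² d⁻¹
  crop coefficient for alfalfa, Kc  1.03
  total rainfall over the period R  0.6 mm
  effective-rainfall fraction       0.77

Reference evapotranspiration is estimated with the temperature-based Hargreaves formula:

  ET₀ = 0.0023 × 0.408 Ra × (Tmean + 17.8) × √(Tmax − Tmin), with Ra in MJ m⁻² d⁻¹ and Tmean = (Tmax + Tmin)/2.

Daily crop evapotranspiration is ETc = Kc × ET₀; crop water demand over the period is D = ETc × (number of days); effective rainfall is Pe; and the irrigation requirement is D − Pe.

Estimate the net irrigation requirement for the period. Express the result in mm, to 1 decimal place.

Tmean = (33.9 + 15.4)/2 = 24.65 °C
0.408 Ra = 0.408 × 28.5 = 11.6280 mm/d equivalent
ET₀ = 0.0023 × 11.6280 × (24.65 + 17.8) × √18.5 = 0.0023 × 11.6280 × 42.45 × 4.3012 = 4.8832 mm/d
ETc = Kc × ET₀ = 1.03 × 4.8832 = 5.0297 mm/d
Crop demand D = ETc × 14 d = 5.0297 × 14 = 70.416 mm
Pe = 0.77 × 0.6 = 0.462 mm
D − Pe = 70.416 − 0.462 = 69.954 mm

70.0 mm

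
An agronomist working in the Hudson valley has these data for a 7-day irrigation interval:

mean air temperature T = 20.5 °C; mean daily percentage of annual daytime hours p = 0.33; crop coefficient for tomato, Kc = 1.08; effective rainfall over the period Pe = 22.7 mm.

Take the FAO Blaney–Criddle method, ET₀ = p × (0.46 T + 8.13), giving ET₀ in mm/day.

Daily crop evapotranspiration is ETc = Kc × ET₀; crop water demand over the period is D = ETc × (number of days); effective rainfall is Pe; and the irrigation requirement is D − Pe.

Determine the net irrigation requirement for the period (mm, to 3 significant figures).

ET₀ = 0.33 × (0.46 × 20.5 + 8.13) = 0.33 × 17.560 = 5.7948 mm/d
ETc = Kc × ET₀ = 1.08 × 5.7948 = 6.2584 mm/d
Crop demand D = ETc × 7 d = 6.2584 × 7 = 43.809 mm
D − Pe = 43.809 − 22.7 = 21.109 mm

21.1 mm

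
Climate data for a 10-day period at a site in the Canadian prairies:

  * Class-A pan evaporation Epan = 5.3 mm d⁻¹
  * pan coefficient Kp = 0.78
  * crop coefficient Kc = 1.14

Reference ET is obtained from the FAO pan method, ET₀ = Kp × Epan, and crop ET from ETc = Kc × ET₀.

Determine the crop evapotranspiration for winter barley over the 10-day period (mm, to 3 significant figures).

ET₀ = 0.78 × 5.3 = 4.1340 mm/d
ETc = Kc × ET₀ = 1.14 × 4.1340 = 4.7128 mm/d
Over 10 days: 4.7128 × 10 = 47.128 mm

47.1 mm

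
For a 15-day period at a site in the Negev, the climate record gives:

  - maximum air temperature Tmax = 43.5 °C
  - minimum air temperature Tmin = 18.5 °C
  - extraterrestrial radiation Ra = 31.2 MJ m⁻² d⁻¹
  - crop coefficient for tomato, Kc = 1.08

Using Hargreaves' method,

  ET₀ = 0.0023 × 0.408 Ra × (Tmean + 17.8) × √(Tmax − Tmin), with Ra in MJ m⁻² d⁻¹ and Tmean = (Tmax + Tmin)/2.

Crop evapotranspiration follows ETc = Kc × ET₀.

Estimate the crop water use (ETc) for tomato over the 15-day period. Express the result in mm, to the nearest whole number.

Tmean = (43.5 + 18.5)/2 = 31.00 °C
0.408 Ra = 0.408 × 31.2 = 12.7296 mm/d equivalent
ET₀ = 0.0023 × 12.7296 × (31.00 + 17.8) × √25.0 = 0.0023 × 12.7296 × 48.80 × 5.0000 = 7.1439 mm/d
ETc = Kc × ET₀ = 1.08 × 7.1439 = 7.7154 mm/d
Over 15 days: 7.7154 × 15 = 115.731 mm

116 mm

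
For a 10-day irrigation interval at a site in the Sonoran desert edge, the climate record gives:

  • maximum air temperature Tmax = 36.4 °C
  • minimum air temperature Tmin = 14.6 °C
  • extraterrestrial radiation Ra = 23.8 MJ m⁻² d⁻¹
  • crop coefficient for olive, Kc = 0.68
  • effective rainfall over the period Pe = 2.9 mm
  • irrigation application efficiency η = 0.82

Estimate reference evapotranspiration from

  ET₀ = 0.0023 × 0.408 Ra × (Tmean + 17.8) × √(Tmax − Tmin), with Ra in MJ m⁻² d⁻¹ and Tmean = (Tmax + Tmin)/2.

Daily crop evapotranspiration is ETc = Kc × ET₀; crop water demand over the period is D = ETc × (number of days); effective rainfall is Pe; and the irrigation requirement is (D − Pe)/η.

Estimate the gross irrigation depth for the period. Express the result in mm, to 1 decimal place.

33.9 mm

Tmean = (36.4 + 14.6)/2 = 25.50 °C
0.408 Ra = 0.408 × 23.8 = 9.7104 mm/d equivalent
ET₀ = 0.0023 × 9.7104 × (25.50 + 17.8) × √21.8 = 0.0023 × 9.7104 × 43.30 × 4.6690 = 4.5152 mm/d
ETc = Kc × ET₀ = 0.68 × 4.5152 = 3.0703 mm/d
Crop demand D = ETc × 10 d = 3.0703 × 10 = 30.703 mm
D − Pe = 30.703 − 2.9 = 27.803 mm
Gross irrigation = 27.803 / 0.82 = 33.906 mm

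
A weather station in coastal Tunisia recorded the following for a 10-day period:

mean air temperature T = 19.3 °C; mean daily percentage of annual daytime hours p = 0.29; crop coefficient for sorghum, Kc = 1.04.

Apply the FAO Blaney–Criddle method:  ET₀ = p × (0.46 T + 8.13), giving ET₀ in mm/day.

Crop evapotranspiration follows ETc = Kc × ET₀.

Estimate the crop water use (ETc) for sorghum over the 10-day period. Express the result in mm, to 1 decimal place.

ET₀ = 0.29 × (0.46 × 19.3 + 8.13) = 0.29 × 17.008 = 4.9323 mm/d
ETc = Kc × ET₀ = 1.04 × 4.9323 = 5.1296 mm/d
Over 10 days: 5.1296 × 10 = 51.296 mm

51.3 mm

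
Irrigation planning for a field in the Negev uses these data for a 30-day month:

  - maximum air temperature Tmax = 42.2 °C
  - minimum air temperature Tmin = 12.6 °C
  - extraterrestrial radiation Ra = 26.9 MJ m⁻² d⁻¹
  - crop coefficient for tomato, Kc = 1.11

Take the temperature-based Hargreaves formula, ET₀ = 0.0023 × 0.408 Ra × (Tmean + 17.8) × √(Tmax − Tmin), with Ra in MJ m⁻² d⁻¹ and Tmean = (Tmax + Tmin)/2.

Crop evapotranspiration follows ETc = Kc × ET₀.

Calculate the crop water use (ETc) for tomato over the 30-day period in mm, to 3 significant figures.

Tmean = (42.2 + 12.6)/2 = 27.40 °C
0.408 Ra = 0.408 × 26.9 = 10.9752 mm/d equivalent
ET₀ = 0.0023 × 10.9752 × (27.40 + 17.8) × √29.6 = 0.0023 × 10.9752 × 45.20 × 5.4406 = 6.2076 mm/d
ETc = Kc × ET₀ = 1.11 × 6.2076 = 6.8904 mm/d
Over 30 days: 6.8904 × 30 = 206.712 mm

207 mm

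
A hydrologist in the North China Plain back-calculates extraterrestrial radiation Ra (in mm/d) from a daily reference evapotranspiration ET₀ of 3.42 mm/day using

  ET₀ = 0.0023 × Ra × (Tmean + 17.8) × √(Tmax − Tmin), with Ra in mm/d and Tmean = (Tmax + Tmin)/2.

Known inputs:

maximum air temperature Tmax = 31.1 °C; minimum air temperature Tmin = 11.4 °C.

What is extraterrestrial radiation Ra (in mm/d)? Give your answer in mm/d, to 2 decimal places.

8.58 mm/d

Tmean = 21.25 °C; √ΔT = 4.4385
Ra = ET₀ / [0.0023 × (Tmean+17.8) × √ΔT] = 3.42 / (0.0023 × 39.05 × 4.4385) = 8.579 mm/d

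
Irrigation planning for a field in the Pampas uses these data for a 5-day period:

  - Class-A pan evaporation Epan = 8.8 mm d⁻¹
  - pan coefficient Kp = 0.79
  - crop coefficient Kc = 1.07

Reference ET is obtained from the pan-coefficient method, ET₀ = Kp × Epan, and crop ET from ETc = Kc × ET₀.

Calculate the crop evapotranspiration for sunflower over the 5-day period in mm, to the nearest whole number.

37 mm

ET₀ = 0.79 × 8.8 = 6.9520 mm/d
ETc = Kc × ET₀ = 1.07 × 6.9520 = 7.4386 mm/d
Over 5 days: 7.4386 × 5 = 37.193 mm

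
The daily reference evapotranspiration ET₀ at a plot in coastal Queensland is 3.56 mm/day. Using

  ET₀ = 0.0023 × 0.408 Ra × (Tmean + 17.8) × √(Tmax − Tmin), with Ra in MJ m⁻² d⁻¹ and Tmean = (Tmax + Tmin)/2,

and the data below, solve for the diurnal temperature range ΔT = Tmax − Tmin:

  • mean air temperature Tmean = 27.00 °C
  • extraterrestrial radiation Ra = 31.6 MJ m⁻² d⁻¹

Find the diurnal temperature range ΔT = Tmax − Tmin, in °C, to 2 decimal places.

7.18 °C

√ΔT = ET₀ / [0.0023 × 0.408 × Ra × (Tmean+17.8)] = 3.56 / (0.0023 × 12.8928 × 44.80) = 2.6798
ΔT = 2.6798² = 7.181 °C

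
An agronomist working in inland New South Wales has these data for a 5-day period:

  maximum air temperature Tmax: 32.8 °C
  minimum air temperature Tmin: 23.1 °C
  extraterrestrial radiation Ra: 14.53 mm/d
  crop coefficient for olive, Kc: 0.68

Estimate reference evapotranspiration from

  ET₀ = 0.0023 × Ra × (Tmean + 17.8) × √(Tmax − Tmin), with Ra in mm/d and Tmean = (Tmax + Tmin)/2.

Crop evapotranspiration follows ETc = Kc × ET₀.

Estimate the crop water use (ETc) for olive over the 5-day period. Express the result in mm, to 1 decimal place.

16.2 mm

Tmean = (32.8 + 23.1)/2 = 27.95 °C
ET₀ = 0.0023 × 14.53 × (27.95 + 17.8) × √9.7 = 0.0023 × 14.53 × 45.75 × 3.1145 = 4.7618 mm/d
ETc = Kc × ET₀ = 0.68 × 4.7618 = 3.2380 mm/d
Over 5 days: 3.2380 × 5 = 16.190 mm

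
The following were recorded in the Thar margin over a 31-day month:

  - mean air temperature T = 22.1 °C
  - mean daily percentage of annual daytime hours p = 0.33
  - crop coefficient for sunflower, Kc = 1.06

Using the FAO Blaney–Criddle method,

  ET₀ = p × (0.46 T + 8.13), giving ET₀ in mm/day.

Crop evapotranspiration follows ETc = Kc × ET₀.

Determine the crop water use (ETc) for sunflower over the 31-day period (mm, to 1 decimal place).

ET₀ = 0.33 × (0.46 × 22.1 + 8.13) = 0.33 × 18.296 = 6.0377 mm/d
ETc = Kc × ET₀ = 1.06 × 6.0377 = 6.4000 mm/d
Over 31 days: 6.4000 × 31 = 198.400 mm

198.4 mm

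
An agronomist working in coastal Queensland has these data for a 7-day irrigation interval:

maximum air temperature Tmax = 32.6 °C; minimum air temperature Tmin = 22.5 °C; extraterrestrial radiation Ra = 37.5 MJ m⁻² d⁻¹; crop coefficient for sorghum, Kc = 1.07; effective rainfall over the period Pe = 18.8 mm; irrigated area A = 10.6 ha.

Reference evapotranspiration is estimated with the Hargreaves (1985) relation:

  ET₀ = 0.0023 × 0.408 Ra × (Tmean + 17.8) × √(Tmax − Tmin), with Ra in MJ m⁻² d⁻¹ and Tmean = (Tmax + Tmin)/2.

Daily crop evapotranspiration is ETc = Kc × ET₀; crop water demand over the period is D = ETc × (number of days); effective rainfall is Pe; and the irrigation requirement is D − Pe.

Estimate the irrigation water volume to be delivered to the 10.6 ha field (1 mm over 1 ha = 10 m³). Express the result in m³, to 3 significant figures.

Tmean = (32.6 + 22.5)/2 = 27.55 °C
0.408 Ra = 0.408 × 37.5 = 15.3000 mm/d equivalent
ET₀ = 0.0023 × 15.3000 × (27.55 + 17.8) × √10.1 = 0.0023 × 15.3000 × 45.35 × 3.1780 = 5.0717 mm/d
ETc = Kc × ET₀ = 1.07 × 5.0717 = 5.4267 mm/d
Crop demand D = ETc × 7 d = 5.4267 × 7 = 37.987 mm
D − Pe = 37.987 − 18.8 = 19.187 mm
Volume = 19.187 mm × 10.6 ha × 10 = 2033.8 m³

2030 m³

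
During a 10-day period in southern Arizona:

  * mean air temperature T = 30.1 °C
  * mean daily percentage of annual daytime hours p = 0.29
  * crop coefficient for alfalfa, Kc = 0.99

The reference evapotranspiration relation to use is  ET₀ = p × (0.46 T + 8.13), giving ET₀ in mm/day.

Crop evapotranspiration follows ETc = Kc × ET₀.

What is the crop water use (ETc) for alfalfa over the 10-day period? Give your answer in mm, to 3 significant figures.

ET₀ = 0.29 × (0.46 × 30.1 + 8.13) = 0.29 × 21.976 = 6.3730 mm/d
ETc = Kc × ET₀ = 0.99 × 6.3730 = 6.3093 mm/d
Over 10 days: 6.3093 × 10 = 63.093 mm

63.1 mm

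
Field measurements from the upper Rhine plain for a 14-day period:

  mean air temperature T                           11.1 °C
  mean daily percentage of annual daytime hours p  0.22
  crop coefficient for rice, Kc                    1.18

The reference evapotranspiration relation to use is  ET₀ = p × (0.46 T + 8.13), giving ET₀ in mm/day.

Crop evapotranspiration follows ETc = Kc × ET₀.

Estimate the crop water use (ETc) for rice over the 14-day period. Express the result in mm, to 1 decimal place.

48.1 mm

ET₀ = 0.22 × (0.46 × 11.1 + 8.13) = 0.22 × 13.236 = 2.9119 mm/d
ETc = Kc × ET₀ = 1.18 × 2.9119 = 3.4360 mm/d
Over 14 days: 3.4360 × 14 = 48.104 mm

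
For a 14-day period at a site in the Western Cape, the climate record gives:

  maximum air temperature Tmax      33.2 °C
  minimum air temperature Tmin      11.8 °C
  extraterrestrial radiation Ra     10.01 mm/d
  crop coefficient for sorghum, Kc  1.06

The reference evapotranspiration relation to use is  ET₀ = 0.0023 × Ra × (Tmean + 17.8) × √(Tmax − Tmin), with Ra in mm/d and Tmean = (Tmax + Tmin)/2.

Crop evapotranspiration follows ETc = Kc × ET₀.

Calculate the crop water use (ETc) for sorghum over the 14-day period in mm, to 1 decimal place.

63.7 mm

Tmean = (33.2 + 11.8)/2 = 22.50 °C
ET₀ = 0.0023 × 10.01 × (22.50 + 17.8) × √21.4 = 0.0023 × 10.01 × 40.30 × 4.6260 = 4.2921 mm/d
ETc = Kc × ET₀ = 1.06 × 4.2921 = 4.5496 mm/d
Over 14 days: 4.5496 × 14 = 63.694 mm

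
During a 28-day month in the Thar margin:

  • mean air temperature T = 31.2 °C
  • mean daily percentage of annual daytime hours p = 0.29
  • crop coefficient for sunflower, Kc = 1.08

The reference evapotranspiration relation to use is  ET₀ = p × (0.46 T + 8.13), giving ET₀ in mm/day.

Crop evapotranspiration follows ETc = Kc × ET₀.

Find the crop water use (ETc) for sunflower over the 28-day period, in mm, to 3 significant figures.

ET₀ = 0.29 × (0.46 × 31.2 + 8.13) = 0.29 × 22.482 = 6.5198 mm/d
ETc = Kc × ET₀ = 1.08 × 6.5198 = 7.0414 mm/d
Over 28 days: 7.0414 × 28 = 197.159 mm

197 mm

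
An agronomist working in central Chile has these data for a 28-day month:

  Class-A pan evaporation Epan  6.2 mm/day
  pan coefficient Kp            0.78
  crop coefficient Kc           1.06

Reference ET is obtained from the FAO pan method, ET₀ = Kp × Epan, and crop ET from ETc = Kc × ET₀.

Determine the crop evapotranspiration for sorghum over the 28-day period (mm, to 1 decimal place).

ET₀ = 0.78 × 6.2 = 4.8360 mm/d
ETc = Kc × ET₀ = 1.06 × 4.8360 = 5.1262 mm/d
Over 28 days: 5.1262 × 28 = 143.534 mm

143.5 mm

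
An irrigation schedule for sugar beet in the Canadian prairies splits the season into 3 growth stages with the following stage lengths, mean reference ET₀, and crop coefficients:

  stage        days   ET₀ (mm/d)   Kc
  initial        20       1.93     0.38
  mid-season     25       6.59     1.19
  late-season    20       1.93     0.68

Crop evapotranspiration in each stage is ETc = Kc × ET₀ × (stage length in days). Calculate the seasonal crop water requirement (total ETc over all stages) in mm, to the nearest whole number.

initial: 0.38 × 1.93 × 20 = 14.67 mm
mid-season: 1.19 × 6.59 × 25 = 196.05 mm
late-season: 0.68 × 1.93 × 20 = 26.25 mm
Seasonal total = 236.97 mm

237 mm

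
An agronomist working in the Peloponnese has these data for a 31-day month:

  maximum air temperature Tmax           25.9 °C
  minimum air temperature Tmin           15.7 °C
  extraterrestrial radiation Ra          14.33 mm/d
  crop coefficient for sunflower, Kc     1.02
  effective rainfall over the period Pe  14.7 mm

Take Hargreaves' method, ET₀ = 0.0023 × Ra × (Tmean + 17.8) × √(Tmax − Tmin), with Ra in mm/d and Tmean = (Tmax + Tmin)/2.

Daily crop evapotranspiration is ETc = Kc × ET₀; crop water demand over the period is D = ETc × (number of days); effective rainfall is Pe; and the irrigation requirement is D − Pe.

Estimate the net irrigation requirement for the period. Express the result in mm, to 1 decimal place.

113.8 mm

Tmean = (25.9 + 15.7)/2 = 20.80 °C
ET₀ = 0.0023 × 14.33 × (20.80 + 17.8) × √10.2 = 0.0023 × 14.33 × 38.60 × 3.1937 = 4.0631 mm/d
ETc = Kc × ET₀ = 1.02 × 4.0631 = 4.1444 mm/d
Crop demand D = ETc × 31 d = 4.1444 × 31 = 128.476 mm
D − Pe = 128.476 − 14.7 = 113.776 mm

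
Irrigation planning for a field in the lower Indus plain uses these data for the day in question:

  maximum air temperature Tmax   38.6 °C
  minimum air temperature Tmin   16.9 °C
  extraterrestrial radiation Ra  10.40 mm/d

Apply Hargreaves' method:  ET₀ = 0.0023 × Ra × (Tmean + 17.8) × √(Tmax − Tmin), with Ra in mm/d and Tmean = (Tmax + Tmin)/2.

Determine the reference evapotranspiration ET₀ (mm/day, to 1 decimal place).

5.1 mm/day

Tmean = (38.6 + 16.9)/2 = 27.75 °C
ET₀ = 0.0023 × 10.40 × (27.75 + 17.8) × √21.7 = 0.0023 × 10.40 × 45.55 × 4.6583 = 5.0755 mm/d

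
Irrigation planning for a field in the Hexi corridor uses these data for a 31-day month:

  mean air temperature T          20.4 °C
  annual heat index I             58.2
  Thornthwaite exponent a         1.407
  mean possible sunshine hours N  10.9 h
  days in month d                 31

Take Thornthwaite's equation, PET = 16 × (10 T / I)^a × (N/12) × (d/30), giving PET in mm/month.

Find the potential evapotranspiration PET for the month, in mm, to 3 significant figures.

87.7 mm

10T/I = 10 × 20.4 / 58.2 = 3.5052
(10T/I)^a = 3.5052^1.407 = 5.8400
Uncorrected PET = 16 × 5.8400 = 93.440 mm
Correction = (N/12)(d/30) = (10.9/12)(31/30) = 0.9386
PET = 93.440 × 0.9386 = 87.703 mm/month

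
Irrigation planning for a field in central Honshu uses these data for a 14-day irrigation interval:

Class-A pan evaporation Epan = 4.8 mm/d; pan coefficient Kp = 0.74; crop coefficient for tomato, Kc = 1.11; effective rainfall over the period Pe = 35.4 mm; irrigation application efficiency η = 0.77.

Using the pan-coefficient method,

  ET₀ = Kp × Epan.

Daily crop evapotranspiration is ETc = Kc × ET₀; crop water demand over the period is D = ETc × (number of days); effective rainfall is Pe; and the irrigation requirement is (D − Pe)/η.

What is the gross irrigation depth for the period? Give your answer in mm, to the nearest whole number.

26 mm

ET₀ = 0.74 × 4.8 = 3.5520 mm/d
ETc = Kc × ET₀ = 1.11 × 3.5520 = 3.9427 mm/d
Crop demand D = ETc × 14 d = 3.9427 × 14 = 55.198 mm
D − Pe = 55.198 − 35.4 = 19.798 mm
Gross irrigation = 19.798 / 0.77 = 25.712 mm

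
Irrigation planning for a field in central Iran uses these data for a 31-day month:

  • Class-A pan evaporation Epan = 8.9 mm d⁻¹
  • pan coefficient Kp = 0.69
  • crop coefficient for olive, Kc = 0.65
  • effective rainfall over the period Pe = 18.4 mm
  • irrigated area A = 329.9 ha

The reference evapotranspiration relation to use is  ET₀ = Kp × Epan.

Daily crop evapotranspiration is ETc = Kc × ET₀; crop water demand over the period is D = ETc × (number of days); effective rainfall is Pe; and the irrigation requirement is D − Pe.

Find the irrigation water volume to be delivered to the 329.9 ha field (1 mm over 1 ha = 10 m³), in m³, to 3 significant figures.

ET₀ = 0.69 × 8.9 = 6.1410 mm/d
ETc = Kc × ET₀ = 0.65 × 6.1410 = 3.9917 mm/d
Crop demand D = ETc × 31 d = 3.9917 × 31 = 123.743 mm
D − Pe = 123.743 − 18.4 = 105.343 mm
Volume = 105.343 mm × 329.9 ha × 10 = 347526.6 m³

348000 m³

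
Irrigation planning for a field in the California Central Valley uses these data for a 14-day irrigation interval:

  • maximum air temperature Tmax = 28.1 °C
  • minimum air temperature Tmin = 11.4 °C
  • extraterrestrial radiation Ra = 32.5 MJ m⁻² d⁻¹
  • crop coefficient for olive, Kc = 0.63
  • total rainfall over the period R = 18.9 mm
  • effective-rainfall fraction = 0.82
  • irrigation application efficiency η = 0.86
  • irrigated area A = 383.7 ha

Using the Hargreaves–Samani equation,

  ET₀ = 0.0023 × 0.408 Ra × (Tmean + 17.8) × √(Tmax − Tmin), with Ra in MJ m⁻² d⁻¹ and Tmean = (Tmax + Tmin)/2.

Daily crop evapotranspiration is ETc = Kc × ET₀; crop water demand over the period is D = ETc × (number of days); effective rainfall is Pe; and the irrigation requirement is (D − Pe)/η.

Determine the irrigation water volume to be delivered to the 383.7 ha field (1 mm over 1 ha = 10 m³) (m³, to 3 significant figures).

Tmean = (28.1 + 11.4)/2 = 19.75 °C
0.408 Ra = 0.408 × 32.5 = 13.2600 mm/d equivalent
ET₀ = 0.0023 × 13.2600 × (19.75 + 17.8) × √16.7 = 0.0023 × 13.2600 × 37.55 × 4.0866 = 4.6800 mm/d
ETc = Kc × ET₀ = 0.63 × 4.6800 = 2.9484 mm/d
Crop demand D = ETc × 14 d = 2.9484 × 14 = 41.278 mm
Pe = 0.82 × 18.9 = 15.498 mm
D − Pe = 41.278 − 15.498 = 25.780 mm
Gross irrigation = 25.780 / 0.86 = 29.977 mm
Volume = 29.977 mm × 383.7 ha × 10 = 115021.7 m³

115000 m³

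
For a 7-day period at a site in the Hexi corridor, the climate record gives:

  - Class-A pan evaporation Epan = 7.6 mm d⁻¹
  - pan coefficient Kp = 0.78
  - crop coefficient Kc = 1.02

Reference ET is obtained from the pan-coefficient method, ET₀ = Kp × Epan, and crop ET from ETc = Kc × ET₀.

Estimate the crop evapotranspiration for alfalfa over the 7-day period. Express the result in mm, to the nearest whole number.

ET₀ = 0.78 × 7.6 = 5.9280 mm/d
ETc = Kc × ET₀ = 1.02 × 5.9280 = 6.0466 mm/d
Over 7 days: 6.0466 × 7 = 42.326 mm

42 mm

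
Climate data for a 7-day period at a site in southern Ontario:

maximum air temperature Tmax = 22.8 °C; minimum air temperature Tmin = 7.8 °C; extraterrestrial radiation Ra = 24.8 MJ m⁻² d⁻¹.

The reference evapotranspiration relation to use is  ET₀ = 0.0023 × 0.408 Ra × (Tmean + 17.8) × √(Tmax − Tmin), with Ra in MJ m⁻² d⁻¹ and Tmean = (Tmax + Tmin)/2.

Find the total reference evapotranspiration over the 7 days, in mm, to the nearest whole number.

Tmean = (22.8 + 7.8)/2 = 15.30 °C
0.408 Ra = 0.408 × 24.8 = 10.1184 mm/d equivalent
ET₀ = 0.0023 × 10.1184 × (15.30 + 17.8) × √15.0 = 0.0023 × 10.1184 × 33.10 × 3.8730 = 2.9834 mm/d
Over 7 days: 2.9834 × 7 = 20.884 mm

21 mm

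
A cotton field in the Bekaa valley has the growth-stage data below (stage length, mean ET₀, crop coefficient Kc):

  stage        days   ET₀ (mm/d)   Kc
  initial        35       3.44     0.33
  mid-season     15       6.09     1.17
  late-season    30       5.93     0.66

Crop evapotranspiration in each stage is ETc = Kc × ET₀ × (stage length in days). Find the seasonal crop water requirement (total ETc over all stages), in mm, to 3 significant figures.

264 mm

initial: 0.33 × 3.44 × 35 = 39.73 mm
mid-season: 1.17 × 6.09 × 15 = 106.88 mm
late-season: 0.66 × 5.93 × 30 = 117.41 mm
Seasonal total = 264.02 mm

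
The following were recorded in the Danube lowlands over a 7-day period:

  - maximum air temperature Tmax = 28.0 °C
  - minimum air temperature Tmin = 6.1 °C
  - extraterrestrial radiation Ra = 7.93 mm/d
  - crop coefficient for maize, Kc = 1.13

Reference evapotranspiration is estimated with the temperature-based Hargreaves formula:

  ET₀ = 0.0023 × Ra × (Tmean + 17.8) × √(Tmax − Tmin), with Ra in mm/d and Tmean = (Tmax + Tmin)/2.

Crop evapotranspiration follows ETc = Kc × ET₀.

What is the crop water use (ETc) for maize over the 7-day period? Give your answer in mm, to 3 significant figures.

23.5 mm

Tmean = (28.0 + 6.1)/2 = 17.05 °C
ET₀ = 0.0023 × 7.93 × (17.05 + 17.8) × √21.9 = 0.0023 × 7.93 × 34.85 × 4.6797 = 2.9746 mm/d
ETc = Kc × ET₀ = 1.13 × 2.9746 = 3.3613 mm/d
Over 7 days: 3.3613 × 7 = 23.529 mm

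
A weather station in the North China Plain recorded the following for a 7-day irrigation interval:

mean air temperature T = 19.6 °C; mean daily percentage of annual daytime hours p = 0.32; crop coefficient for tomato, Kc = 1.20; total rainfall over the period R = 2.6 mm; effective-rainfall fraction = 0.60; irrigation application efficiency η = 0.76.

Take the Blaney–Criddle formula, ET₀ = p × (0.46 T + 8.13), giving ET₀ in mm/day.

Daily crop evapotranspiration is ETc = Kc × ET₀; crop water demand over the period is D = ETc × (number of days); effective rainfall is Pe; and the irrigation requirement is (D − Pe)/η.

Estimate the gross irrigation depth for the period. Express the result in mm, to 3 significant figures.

58.6 mm

ET₀ = 0.32 × (0.46 × 19.6 + 8.13) = 0.32 × 17.146 = 5.4867 mm/d
ETc = Kc × ET₀ = 1.20 × 5.4867 = 6.5840 mm/d
Crop demand D = ETc × 7 d = 6.5840 × 7 = 46.088 mm
Pe = 0.60 × 2.6 = 1.560 mm
D − Pe = 46.088 − 1.560 = 44.528 mm
Gross irrigation = 44.528 / 0.76 = 58.589 mm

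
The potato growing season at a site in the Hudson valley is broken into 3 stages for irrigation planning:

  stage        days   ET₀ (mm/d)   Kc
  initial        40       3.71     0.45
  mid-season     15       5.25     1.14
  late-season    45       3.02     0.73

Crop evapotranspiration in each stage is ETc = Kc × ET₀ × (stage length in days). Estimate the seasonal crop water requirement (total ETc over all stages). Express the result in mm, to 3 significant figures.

256 mm

initial: 0.45 × 3.71 × 40 = 66.78 mm
mid-season: 1.14 × 5.25 × 15 = 89.78 mm
late-season: 0.73 × 3.02 × 45 = 99.21 mm
Seasonal total = 255.77 mm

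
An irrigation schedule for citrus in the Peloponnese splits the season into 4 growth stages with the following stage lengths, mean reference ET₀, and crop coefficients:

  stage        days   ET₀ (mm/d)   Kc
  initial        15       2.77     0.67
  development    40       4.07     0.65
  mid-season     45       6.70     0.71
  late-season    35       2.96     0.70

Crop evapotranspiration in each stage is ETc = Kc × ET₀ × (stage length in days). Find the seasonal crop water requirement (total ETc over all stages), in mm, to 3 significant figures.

initial: 0.67 × 2.77 × 15 = 27.84 mm
development: 0.65 × 4.07 × 40 = 105.82 mm
mid-season: 0.71 × 6.70 × 45 = 214.07 mm
late-season: 0.70 × 2.96 × 35 = 72.52 mm
Seasonal total = 420.25 mm

420 mm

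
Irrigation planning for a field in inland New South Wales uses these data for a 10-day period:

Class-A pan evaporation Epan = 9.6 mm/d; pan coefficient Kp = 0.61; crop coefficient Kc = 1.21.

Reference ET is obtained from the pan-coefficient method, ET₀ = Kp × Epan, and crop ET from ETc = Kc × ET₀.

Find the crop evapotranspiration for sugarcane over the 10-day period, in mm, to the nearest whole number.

71 mm

ET₀ = 0.61 × 9.6 = 5.8560 mm/d
ETc = Kc × ET₀ = 1.21 × 5.8560 = 7.0858 mm/d
Over 10 days: 7.0858 × 10 = 70.858 mm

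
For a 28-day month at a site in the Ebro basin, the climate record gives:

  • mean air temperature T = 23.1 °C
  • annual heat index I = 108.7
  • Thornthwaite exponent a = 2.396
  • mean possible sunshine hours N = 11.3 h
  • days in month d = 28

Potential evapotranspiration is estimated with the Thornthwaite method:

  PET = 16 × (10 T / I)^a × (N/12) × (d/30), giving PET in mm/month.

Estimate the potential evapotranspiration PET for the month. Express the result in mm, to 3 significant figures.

85.6 mm

10T/I = 10 × 23.1 / 108.7 = 2.1251
(10T/I)^a = 2.1251^2.396 = 6.0870
Uncorrected PET = 16 × 6.0870 = 97.392 mm
Correction = (N/12)(d/30) = (11.3/12)(28/30) = 0.8789
PET = 97.392 × 0.8789 = 85.598 mm/month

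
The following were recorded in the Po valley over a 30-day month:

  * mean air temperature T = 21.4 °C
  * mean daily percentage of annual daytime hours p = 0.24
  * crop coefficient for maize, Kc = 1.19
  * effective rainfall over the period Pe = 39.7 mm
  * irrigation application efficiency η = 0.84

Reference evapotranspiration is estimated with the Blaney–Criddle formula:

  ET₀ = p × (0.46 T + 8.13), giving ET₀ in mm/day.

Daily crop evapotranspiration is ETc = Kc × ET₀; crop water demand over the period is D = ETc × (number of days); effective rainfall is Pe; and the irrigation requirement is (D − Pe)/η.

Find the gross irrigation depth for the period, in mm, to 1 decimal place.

136.1 mm

ET₀ = 0.24 × (0.46 × 21.4 + 8.13) = 0.24 × 17.974 = 4.3138 mm/d
ETc = Kc × ET₀ = 1.19 × 4.3138 = 5.1334 mm/d
Crop demand D = ETc × 30 d = 5.1334 × 30 = 154.002 mm
D − Pe = 154.002 − 39.7 = 114.302 mm
Gross irrigation = 114.302 / 0.84 = 136.074 mm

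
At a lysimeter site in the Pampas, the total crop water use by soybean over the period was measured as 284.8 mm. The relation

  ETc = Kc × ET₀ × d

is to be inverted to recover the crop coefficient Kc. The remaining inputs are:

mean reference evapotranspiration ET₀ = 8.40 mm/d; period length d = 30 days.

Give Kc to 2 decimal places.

ETc = Kc × ET₀ × d  ⇒  Kc = ETc / (ET₀ × d)
Kc = 284.8 / (8.40 × 30) = 284.8 / 252.00 = 1.1302

1.13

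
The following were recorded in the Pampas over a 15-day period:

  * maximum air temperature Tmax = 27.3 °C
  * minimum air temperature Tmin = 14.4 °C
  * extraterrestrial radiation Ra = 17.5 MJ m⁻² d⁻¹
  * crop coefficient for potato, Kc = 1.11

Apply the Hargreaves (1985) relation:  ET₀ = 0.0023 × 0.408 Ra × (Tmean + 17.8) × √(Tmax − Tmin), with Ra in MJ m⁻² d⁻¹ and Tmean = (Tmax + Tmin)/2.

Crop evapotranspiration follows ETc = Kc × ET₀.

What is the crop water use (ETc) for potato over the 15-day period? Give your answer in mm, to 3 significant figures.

Tmean = (27.3 + 14.4)/2 = 20.85 °C
0.408 Ra = 0.408 × 17.5 = 7.1400 mm/d equivalent
ET₀ = 0.0023 × 7.1400 × (20.85 + 17.8) × √12.9 = 0.0023 × 7.1400 × 38.65 × 3.5917 = 2.2797 mm/d
ETc = Kc × ET₀ = 1.11 × 2.2797 = 2.5305 mm/d
Over 15 days: 2.5305 × 15 = 37.958 mm

38.0 mm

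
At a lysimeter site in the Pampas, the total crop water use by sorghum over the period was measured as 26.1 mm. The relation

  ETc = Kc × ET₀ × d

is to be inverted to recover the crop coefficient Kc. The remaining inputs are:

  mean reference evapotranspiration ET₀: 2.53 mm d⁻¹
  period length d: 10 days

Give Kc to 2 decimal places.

1.03

ETc = Kc × ET₀ × d  ⇒  Kc = ETc / (ET₀ × d)
Kc = 26.1 / (2.53 × 10) = 26.1 / 25.30 = 1.0316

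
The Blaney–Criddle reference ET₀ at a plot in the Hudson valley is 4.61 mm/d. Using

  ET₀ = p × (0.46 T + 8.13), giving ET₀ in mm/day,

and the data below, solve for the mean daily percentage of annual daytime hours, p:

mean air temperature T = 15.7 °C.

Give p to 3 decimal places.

p = ET₀ / (0.46 T + 8.13) = 4.61 / (0.46 × 15.7 + 8.13) = 4.61 / 15.352 = 0.3003

0.300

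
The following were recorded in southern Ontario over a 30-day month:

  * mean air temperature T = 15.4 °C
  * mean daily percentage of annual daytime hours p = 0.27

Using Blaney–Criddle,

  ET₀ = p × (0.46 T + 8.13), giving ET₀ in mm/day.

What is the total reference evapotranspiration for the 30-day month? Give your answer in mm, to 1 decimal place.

ET₀ = 0.27 × (0.46 × 15.4 + 8.13) = 0.27 × 15.214 = 4.1078 mm/d
Monthly total = 4.1078 × 30 = 123.234 mm

123.2 mm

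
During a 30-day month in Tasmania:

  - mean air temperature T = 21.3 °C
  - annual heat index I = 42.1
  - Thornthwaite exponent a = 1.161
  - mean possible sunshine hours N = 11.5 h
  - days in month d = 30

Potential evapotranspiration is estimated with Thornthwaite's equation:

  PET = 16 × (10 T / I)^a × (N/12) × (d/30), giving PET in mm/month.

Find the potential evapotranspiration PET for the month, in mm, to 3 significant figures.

101 mm

10T/I = 10 × 21.3 / 42.1 = 5.0594
(10T/I)^a = 5.0594^1.161 = 6.5684
Uncorrected PET = 16 × 6.5684 = 105.094 mm
Correction = (N/12)(d/30) = (11.5/12)(30/30) = 0.9583
PET = 105.094 × 0.9583 = 100.712 mm/month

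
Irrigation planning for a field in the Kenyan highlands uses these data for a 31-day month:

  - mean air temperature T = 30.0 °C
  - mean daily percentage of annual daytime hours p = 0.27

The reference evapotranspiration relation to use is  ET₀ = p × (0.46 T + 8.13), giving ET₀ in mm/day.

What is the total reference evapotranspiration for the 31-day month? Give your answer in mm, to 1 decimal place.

183.6 mm

ET₀ = 0.27 × (0.46 × 30.0 + 8.13) = 0.27 × 21.930 = 5.9211 mm/d
Monthly total = 5.9211 × 31 = 183.554 mm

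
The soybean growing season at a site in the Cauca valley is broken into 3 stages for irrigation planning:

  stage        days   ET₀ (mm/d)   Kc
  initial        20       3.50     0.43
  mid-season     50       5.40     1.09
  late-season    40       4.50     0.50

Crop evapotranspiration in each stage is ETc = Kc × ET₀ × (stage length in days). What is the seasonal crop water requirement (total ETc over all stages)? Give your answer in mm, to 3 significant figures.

initial: 0.43 × 3.50 × 20 = 30.10 mm
mid-season: 1.09 × 5.40 × 50 = 294.30 mm
late-season: 0.50 × 4.50 × 40 = 90.00 mm
Seasonal total = 414.40 mm

414 mm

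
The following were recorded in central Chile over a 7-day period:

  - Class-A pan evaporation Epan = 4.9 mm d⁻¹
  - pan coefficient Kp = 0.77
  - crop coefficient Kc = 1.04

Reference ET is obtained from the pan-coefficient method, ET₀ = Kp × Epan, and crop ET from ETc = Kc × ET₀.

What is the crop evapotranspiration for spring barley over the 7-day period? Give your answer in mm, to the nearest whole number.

ET₀ = 0.77 × 4.9 = 3.7730 mm/d
ETc = Kc × ET₀ = 1.04 × 3.7730 = 3.9239 mm/d
Over 7 days: 3.9239 × 7 = 27.467 mm

27 mm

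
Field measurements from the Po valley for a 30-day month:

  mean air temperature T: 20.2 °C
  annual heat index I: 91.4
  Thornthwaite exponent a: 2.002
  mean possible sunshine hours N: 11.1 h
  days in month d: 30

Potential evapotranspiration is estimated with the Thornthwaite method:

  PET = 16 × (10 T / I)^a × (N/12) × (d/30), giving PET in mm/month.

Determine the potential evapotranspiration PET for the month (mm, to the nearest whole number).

10T/I = 10 × 20.2 / 91.4 = 2.2101
(10T/I)^a = 2.2101^2.002 = 4.8923
Uncorrected PET = 16 × 4.8923 = 78.277 mm
Correction = (N/12)(d/30) = (11.1/12)(30/30) = 0.9250
PET = 78.277 × 0.9250 = 72.406 mm/month

72 mm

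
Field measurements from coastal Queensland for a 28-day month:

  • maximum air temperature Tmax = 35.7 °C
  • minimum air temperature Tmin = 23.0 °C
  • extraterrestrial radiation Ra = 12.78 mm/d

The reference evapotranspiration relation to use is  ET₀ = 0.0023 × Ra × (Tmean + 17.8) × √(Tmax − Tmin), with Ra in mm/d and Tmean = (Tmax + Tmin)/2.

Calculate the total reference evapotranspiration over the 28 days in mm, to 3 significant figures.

Tmean = (35.7 + 23.0)/2 = 29.35 °C
ET₀ = 0.0023 × 12.78 × (29.35 + 17.8) × √12.7 = 0.0023 × 12.78 × 47.15 × 3.5637 = 4.9390 mm/d
Over 28 days: 4.9390 × 28 = 138.292 mm

138 mm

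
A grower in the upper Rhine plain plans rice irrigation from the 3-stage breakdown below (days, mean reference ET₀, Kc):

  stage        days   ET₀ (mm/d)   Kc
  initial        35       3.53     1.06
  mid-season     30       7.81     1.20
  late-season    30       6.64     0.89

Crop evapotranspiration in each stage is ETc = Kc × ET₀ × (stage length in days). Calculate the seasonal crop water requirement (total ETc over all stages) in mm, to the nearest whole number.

initial: 1.06 × 3.53 × 35 = 130.96 mm
mid-season: 1.20 × 7.81 × 30 = 281.16 mm
late-season: 0.89 × 6.64 × 30 = 177.29 mm
Seasonal total = 589.41 mm

589 mm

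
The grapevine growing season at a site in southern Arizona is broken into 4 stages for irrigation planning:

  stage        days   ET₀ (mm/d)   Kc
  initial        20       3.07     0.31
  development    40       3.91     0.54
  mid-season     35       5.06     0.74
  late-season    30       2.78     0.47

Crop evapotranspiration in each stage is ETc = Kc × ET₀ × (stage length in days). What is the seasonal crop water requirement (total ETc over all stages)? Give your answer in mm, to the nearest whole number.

initial: 0.31 × 3.07 × 20 = 19.03 mm
development: 0.54 × 3.91 × 40 = 84.46 mm
mid-season: 0.74 × 5.06 × 35 = 131.05 mm
late-season: 0.47 × 2.78 × 30 = 39.20 mm
Seasonal total = 273.74 mm

274 mm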